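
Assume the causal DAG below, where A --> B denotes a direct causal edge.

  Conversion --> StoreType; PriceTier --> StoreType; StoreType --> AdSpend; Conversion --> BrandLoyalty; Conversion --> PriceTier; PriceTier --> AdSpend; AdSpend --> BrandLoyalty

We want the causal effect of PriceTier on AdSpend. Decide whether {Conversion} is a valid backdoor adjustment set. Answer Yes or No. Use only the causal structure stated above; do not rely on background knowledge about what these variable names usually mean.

Yes

Backdoor paths from PriceTier to AdSpend (paths whose first edge points into PriceTier):
  P1: PriceTier <- Conversion -> StoreType -> AdSpend
  P2: PriceTier <- Conversion -> BrandLoyalty <- AdSpend
Condition 1 (no descendant of PriceTier in the set): holds — descendants of PriceTier are {AdSpend, BrandLoyalty, StoreType}; none are in {Conversion}.
Condition 2 (every backdoor path blocked by {Conversion}):
  P1: blocked at fork node Conversion ∈ conditioning set.
  P2: blocked at fork node Conversion ∈ conditioning set.
{Conversion} satisfies the backdoor criterion.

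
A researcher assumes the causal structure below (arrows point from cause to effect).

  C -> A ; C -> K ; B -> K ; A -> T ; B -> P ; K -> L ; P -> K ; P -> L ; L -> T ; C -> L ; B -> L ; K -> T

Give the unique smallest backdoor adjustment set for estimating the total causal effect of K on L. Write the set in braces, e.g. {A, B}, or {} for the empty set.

{B, C, P}

Variables eligible for adjustment (non-descendants of K, excluding K and L): {A, B, C, P}.
Backdoor paths from K to L:
  P1: K <- B -> P -> L
  P2: K <- B -> L
  P3: K <- C -> A -> T <- L
  P4: K <- C -> L
  P5: K <- P <- B -> L
  P6: K <- P -> L
The empty set is not sufficient: P1 (K <- B -> P -> L) has no collider blocking it and no conditioned non-collider, so it is open.
Try {B, C, P}:
  P1: blocked at fork node B ∈ conditioning set.
  P2: blocked at fork node B ∈ conditioning set.
  P3: blocked at fork node C ∈ conditioning set.
  P4: blocked at fork node C ∈ conditioning set.
  P5: blocked at chain node P ∈ conditioning set.
  P6: blocked at fork node P ∈ conditioning set.
{B, C, P} contains no descendant of K and blocks every backdoor path.
Every element of {B, C, P} is needed (dropping B leaves P2 open; dropping C leaves P4 open; dropping P leaves P6 open), so no proper subset is valid.
Among all size-3 subsets of the eligible variables, only {B, C, P} blocks every backdoor path, so it is the unique smallest valid adjustment set.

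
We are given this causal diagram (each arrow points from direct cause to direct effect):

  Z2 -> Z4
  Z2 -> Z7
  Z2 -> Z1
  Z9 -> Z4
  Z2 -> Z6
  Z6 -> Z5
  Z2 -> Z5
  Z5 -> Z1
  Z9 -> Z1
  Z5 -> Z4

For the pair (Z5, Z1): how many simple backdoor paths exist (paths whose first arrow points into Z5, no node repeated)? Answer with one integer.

4

A backdoor path from Z5 to Z1 is any simple undirected path whose first edge points into Z5 (i.e. leaves Z5 via a parent).
Parents of Z5: {Z2, Z6}.
Enumerating:
  P1: Z5 <- Z2 -> Z4 <- Z9 -> Z1
  P2: Z5 <- Z2 -> Z1
  P3: Z5 <- Z6 <- Z2 -> Z4 <- Z9 -> Z1
  P4: Z5 <- Z6 <- Z2 -> Z1
That exhausts the simple backdoor paths. Count: 4.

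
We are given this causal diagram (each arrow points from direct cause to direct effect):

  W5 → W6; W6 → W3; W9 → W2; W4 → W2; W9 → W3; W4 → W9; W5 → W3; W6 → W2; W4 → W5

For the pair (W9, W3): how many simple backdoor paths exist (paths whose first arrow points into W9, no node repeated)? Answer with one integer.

A backdoor path from W9 to W3 is any simple undirected path whose first edge points into W9 (i.e. leaves W9 via a parent).
Parents of W9: {W4}.
Enumerating:
  P1: W9 <- W4 -> W5 -> W6 -> W3
  P2: W9 <- W4 -> W5 -> W3
  P3: W9 <- W4 -> W2 <- W6 <- W5 -> W3
  P4: W9 <- W4 -> W2 <- W6 -> W3
That exhausts the simple backdoor paths. Count: 4.

4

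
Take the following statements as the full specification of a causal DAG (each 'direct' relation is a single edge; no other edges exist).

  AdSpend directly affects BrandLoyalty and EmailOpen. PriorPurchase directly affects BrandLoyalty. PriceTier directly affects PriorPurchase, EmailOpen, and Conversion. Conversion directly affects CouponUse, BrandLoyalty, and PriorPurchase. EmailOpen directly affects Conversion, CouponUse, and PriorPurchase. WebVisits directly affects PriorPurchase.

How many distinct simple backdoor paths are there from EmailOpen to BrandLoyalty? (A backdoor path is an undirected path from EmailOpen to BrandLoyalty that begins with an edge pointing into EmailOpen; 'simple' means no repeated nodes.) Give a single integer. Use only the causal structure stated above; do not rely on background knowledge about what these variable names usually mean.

5

A backdoor path from EmailOpen to BrandLoyalty is any simple undirected path whose first edge points into EmailOpen (i.e. leaves EmailOpen via a parent).
Parents of EmailOpen: {AdSpend, PriceTier}.
Enumerating:
  P1: EmailOpen <- AdSpend -> BrandLoyalty
  P2: EmailOpen <- PriceTier -> Conversion -> PriorPurchase -> BrandLoyalty
  P3: EmailOpen <- PriceTier -> Conversion -> BrandLoyalty
  P4: EmailOpen <- PriceTier -> PriorPurchase <- Conversion -> BrandLoyalty
  P5: EmailOpen <- PriceTier -> PriorPurchase -> BrandLoyalty
That exhausts the simple backdoor paths. Count: 5.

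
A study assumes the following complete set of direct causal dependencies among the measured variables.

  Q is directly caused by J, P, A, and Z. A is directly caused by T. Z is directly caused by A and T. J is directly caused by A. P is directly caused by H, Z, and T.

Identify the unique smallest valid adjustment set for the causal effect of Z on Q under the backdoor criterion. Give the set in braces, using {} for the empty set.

{A, T}

Variables eligible for adjustment (non-descendants of Z, excluding Z and Q): {A, H, J, T}.
Backdoor paths from Z to Q:
  P1: Z <- T -> A -> J -> Q
  P2: Z <- T -> A -> Q
  P3: Z <- T -> P -> Q
  P4: Z <- A <- T -> P -> Q
  P5: Z <- A -> J -> Q
  P6: Z <- A -> Q
The empty set is not sufficient: P1 (Z <- T -> A -> J -> Q) has no collider blocking it and no conditioned non-collider, so it is open.
Try {A, T}:
  P1: blocked at fork node T ∈ conditioning set.
  P2: blocked at fork node T ∈ conditioning set.
  P3: blocked at fork node T ∈ conditioning set.
  P4: blocked at chain node A ∈ conditioning set.
  P5: blocked at fork node A ∈ conditioning set.
  P6: blocked at fork node A ∈ conditioning set.
{A, T} contains no descendant of Z and blocks every backdoor path.
Every element of {A, T} is needed (dropping A leaves P5 open; dropping T leaves P3 open), so no proper subset is valid.
Among all size-2 subsets of the eligible variables, only {A, T} blocks every backdoor path, so it is the unique smallest valid adjustment set.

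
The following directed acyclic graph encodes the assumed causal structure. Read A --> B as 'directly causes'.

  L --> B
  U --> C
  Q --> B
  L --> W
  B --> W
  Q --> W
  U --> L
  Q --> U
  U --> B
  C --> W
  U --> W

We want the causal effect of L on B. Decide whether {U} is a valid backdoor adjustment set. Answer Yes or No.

Backdoor paths from L to B (paths whose first edge points into L):
  P1: L <- U <- Q -> B
  P2: L <- U <- Q -> W <- B
  P3: L <- U -> B
  P4: L <- U -> C -> W <- Q -> B
  P5: L <- U -> C -> W <- B
  P6: L <- U -> W <- Q -> B
  P7: L <- U -> W <- B
Condition 1 (no descendant of L in the set): holds — descendants of L are {B, W}; none are in {U}.
Condition 2 (every backdoor path blocked by {U}):
  P1: blocked at chain node U ∈ conditioning set.
  P2: blocked at chain node U ∈ conditioning set.
  P3: blocked at fork node U ∈ conditioning set.
  P4: blocked at fork node U ∈ conditioning set.
  P5: blocked at fork node U ∈ conditioning set.
  P6: blocked at fork node U ∈ conditioning set.
  P7: blocked at fork node U ∈ conditioning set.
{U} satisfies the backdoor criterion.

Yes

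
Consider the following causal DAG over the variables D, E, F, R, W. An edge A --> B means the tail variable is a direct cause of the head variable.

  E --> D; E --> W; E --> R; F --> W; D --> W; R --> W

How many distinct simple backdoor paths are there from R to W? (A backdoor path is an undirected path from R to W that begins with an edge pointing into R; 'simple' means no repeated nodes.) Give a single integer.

A backdoor path from R to W is any simple undirected path whose first edge points into R (i.e. leaves R via a parent).
Parents of R: {E}.
Enumerating:
  P1: R <- E -> D -> W
  P2: R <- E -> W
That exhausts the simple backdoor paths. Count: 2.

2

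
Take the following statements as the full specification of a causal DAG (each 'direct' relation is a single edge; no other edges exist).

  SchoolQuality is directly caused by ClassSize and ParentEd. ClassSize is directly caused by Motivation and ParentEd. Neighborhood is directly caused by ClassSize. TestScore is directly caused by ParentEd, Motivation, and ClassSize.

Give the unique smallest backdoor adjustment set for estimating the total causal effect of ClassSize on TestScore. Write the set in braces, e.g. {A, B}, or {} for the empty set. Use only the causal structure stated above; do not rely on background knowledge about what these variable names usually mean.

{Motivation, ParentEd}

Variables eligible for adjustment (non-descendants of ClassSize, excluding ClassSize and TestScore): {Motivation, ParentEd}.
Backdoor paths from ClassSize to TestScore:
  P1: ClassSize <- ParentEd -> TestScore
  P2: ClassSize <- Motivation -> TestScore
The empty set is not sufficient: P1 (ClassSize <- ParentEd -> TestScore) has no collider blocking it and no conditioned non-collider, so it is open.
Try {Motivation, ParentEd}:
  P1: blocked at fork node ParentEd ∈ conditioning set.
  P2: blocked at fork node Motivation ∈ conditioning set.
{Motivation, ParentEd} contains no descendant of ClassSize and blocks every backdoor path.
Every element of {Motivation, ParentEd} is needed (dropping Motivation leaves P2 open; dropping ParentEd leaves P1 open), so no proper subset is valid.
Among all size-2 subsets of the eligible variables, only {Motivation, ParentEd} blocks every backdoor path, so it is the unique smallest valid adjustment set.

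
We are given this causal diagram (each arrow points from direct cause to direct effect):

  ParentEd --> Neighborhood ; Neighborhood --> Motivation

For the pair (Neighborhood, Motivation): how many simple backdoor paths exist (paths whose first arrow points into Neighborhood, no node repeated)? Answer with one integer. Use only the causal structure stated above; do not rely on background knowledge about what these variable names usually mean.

A backdoor path from Neighborhood to Motivation is any simple undirected path whose first edge points into Neighborhood (i.e. leaves Neighborhood via a parent).
Parents of Neighborhood: {ParentEd}.
No simple path from any parent of Neighborhood reaches Motivation without revisiting Neighborhood, so there are no backdoor paths.

0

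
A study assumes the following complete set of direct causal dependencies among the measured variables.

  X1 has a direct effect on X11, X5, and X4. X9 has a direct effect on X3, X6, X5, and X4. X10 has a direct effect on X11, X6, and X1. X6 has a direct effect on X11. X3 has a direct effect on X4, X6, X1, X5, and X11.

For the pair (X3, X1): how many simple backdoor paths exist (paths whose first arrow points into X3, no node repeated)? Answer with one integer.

6

A backdoor path from X3 to X1 is any simple undirected path whose first edge points into X3 (i.e. leaves X3 via a parent).
Parents of X3: {X9}.
Enumerating:
  P1: X3 <- X9 -> X4 <- X1
  P2: X3 <- X9 -> X5 <- X1
  P3: X3 <- X9 -> X6 <- X10 -> X1
  P4: X3 <- X9 -> X6 <- X10 -> X11 <- X1
  P5: X3 <- X9 -> X6 -> X11 <- X10 -> X1
  P6: X3 <- X9 -> X6 -> X11 <- X1
That exhausts the simple backdoor paths. Count: 6.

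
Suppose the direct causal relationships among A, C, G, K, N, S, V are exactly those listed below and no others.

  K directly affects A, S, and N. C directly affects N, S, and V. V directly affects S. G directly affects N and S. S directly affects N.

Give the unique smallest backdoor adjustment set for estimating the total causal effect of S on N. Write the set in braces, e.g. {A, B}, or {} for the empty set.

{C, G, K}

Variables eligible for adjustment (non-descendants of S, excluding S and N): {A, C, G, K, V}.
Backdoor paths from S to N:
  P1: S <- G -> N
  P2: S <- C -> N
  P3: S <- V <- C -> N
  P4: S <- K -> N
The empty set is not sufficient: P1 (S <- G -> N) has no collider blocking it and no conditioned non-collider, so it is open.
Try {C, G, K}:
  P1: blocked at fork node G ∈ conditioning set.
  P2: blocked at fork node C ∈ conditioning set.
  P3: blocked at fork node C ∈ conditioning set.
  P4: blocked at fork node K ∈ conditioning set.
{C, G, K} contains no descendant of S and blocks every backdoor path.
Every element of {C, G, K} is needed (dropping C leaves P2 open; dropping G leaves P1 open; dropping K leaves P4 open), so no proper subset is valid.
Among all size-3 subsets of the eligible variables, only {C, G, K} blocks every backdoor path, so it is the unique smallest valid adjustment set.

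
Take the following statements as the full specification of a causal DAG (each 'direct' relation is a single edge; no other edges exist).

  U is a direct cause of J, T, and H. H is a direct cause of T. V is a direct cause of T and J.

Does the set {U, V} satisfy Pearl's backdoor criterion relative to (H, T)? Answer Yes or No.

Yes

Backdoor paths from H to T (paths whose first edge points into H):
  P1: H <- U -> J <- V -> T
  P2: H <- U -> T
Condition 1 (no descendant of H in the set): holds — descendants of H are {T}; none are in {U, V}.
Condition 2 (every backdoor path blocked by {U, V}):
  P1: blocked at fork node U ∈ conditioning set.
  P2: blocked at fork node U ∈ conditioning set.
{U, V} satisfies the backdoor criterion.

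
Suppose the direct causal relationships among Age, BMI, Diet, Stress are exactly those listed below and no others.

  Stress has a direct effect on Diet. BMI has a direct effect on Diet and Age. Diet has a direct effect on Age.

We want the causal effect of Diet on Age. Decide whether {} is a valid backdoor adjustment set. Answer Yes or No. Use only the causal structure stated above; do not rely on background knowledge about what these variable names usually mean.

No

Backdoor paths from Diet to Age (paths whose first edge points into Diet):
  P1: Diet <- BMI -> Age
Condition 1 (no descendant of Diet in the set): holds — descendants of Diet are {Age}; none are in {}.
Condition 2 (every backdoor path blocked by {}):
  P1: open — no interior node is in the conditioning set.
{} does not satisfy the backdoor criterion.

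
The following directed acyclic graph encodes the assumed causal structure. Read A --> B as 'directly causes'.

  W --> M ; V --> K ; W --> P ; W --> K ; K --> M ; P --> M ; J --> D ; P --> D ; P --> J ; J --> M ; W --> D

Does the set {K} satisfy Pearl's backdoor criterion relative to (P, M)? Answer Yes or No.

Backdoor paths from P to M (paths whose first edge points into P):
  P1: P <- W -> K -> M
  P2: P <- W -> D <- J -> M
  P3: P <- W -> M
Condition 1 (no descendant of P in the set): holds — descendants of P are {D, J, M}; none are in {K}.
Condition 2 (every backdoor path blocked by {K}):
  P1: blocked at chain node K ∈ conditioning set.
  P2: blocked at collider D (neither it nor any descendant is in the conditioning set).
  P3: open — no interior node is in the conditioning set.
{K} does not satisfy the backdoor criterion.

No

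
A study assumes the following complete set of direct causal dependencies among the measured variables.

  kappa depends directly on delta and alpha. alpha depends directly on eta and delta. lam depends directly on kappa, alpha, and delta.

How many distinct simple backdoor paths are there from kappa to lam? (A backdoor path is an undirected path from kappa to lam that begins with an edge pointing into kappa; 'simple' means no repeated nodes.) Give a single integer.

4

A backdoor path from kappa to lam is any simple undirected path whose first edge points into kappa (i.e. leaves kappa via a parent).
Parents of kappa: {alpha, delta}.
Enumerating:
  P1: kappa <- delta -> alpha -> lam
  P2: kappa <- delta -> lam
  P3: kappa <- alpha <- delta -> lam
  P4: kappa <- alpha -> lam
That exhausts the simple backdoor paths. Count: 4.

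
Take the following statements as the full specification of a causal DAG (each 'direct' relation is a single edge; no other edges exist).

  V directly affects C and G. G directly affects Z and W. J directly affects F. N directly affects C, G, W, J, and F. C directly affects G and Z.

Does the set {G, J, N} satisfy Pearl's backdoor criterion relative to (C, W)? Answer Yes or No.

No

Backdoor paths from C to W (paths whose first edge points into C):
  P1: C <- V -> G <- N -> W
  P2: C <- V -> G -> W
  P3: C <- N -> G -> W
  P4: C <- N -> W
Condition 1 (no descendant of C in the set): FAILS — G is a descendant of C.
Condition 2 (every backdoor path blocked by {G, J, N}):
  P1: blocked at fork node N ∈ conditioning set.
  P2: blocked at chain node G ∈ conditioning set.
  P3: blocked at fork node N ∈ conditioning set.
  P4: blocked at fork node N ∈ conditioning set.
{G, J, N} does not satisfy the backdoor criterion.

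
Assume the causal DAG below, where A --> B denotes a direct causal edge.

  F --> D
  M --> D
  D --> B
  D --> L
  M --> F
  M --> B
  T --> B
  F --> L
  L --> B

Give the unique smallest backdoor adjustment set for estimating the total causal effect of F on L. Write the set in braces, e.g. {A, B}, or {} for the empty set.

{M}

Variables eligible for adjustment (non-descendants of F, excluding F and L): {M, T}.
Backdoor paths from F to L:
  P1: F <- M -> D -> L
  P2: F <- M -> D -> B <- L
  P3: F <- M -> B <- D -> L
  P4: F <- M -> B <- L
The empty set is not sufficient: P1 (F <- M -> D -> L) has no collider blocking it and no conditioned non-collider, so it is open.
Try {M}:
  P1: blocked at fork node M ∈ conditioning set.
  P2: blocked at fork node M ∈ conditioning set.
  P3: blocked at fork node M ∈ conditioning set.
  P4: blocked at fork node M ∈ conditioning set.
{M} contains no descendant of F and blocks every backdoor path.
No other singleton works — e.g. {T} leaves P1 open — so {M} is the unique smallest valid adjustment set.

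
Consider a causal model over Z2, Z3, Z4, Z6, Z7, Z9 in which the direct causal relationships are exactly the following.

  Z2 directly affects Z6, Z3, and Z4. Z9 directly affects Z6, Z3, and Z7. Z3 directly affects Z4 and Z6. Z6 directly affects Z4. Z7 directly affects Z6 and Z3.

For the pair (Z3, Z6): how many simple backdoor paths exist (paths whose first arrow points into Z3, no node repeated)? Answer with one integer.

6

A backdoor path from Z3 to Z6 is any simple undirected path whose first edge points into Z3 (i.e. leaves Z3 via a parent).
Parents of Z3: {Z2, Z7, Z9}.
Enumerating:
  P1: Z3 <- Z9 -> Z7 -> Z6
  P2: Z3 <- Z9 -> Z6
  P3: Z3 <- Z2 -> Z6
  P4: Z3 <- Z2 -> Z4 <- Z6
  P5: Z3 <- Z7 <- Z9 -> Z6
  P6: Z3 <- Z7 -> Z6
That exhausts the simple backdoor paths. Count: 6.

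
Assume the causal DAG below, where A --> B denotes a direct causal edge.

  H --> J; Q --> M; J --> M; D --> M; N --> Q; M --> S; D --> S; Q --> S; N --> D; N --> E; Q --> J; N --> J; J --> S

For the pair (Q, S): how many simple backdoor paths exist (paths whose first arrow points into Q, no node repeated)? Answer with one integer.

6

A backdoor path from Q to S is any simple undirected path whose first edge points into Q (i.e. leaves Q via a parent).
Parents of Q: {N}.
Enumerating:
  P1: Q <- N -> D -> M <- J -> S
  P2: Q <- N -> D -> M -> S
  P3: Q <- N -> D -> S
  P4: Q <- N -> J -> M <- D -> S
  P5: Q <- N -> J -> M -> S
  P6: Q <- N -> J -> S
That exhausts the simple backdoor paths. Count: 6.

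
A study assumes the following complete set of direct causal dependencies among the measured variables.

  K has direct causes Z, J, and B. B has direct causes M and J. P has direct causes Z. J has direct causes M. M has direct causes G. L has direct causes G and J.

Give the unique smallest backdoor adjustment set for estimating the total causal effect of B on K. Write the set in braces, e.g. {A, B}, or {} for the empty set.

{J}

Variables eligible for adjustment (non-descendants of B, excluding B and K): {G, J, L, M, P, Z}.
Backdoor paths from B to K:
  P1: B <- M <- G -> L <- J -> K
  P2: B <- M -> J -> K
  P3: B <- J -> K
The empty set is not sufficient: P2 (B <- M -> J -> K) has no collider blocking it and no conditioned non-collider, so it is open.
Try {J}:
  P1: blocked at collider L (neither it nor any descendant is in the conditioning set).
  P2: blocked at chain node J ∈ conditioning set.
  P3: blocked at fork node J ∈ conditioning set.
{J} contains no descendant of B and blocks every backdoor path.
No other singleton works — e.g. {G} leaves P2 open — so {J} is the unique smallest valid adjustment set.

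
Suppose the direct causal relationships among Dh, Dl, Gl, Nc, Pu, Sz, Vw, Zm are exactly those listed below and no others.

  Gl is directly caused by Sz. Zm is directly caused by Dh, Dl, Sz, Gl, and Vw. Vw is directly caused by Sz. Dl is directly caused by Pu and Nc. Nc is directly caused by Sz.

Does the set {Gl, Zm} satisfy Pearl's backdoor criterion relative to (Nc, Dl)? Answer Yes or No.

Backdoor paths from Nc to Dl (paths whose first edge points into Nc):
  P1: Nc <- Sz -> Gl -> Zm <- Dl
  P2: Nc <- Sz -> Vw -> Zm <- Dl
  P3: Nc <- Sz -> Zm <- Dl
Condition 1 (no descendant of Nc in the set): FAILS — Zm is a descendant of Nc.
Condition 2 (every backdoor path blocked by {Gl, Zm}):
  P1: blocked at chain node Gl ∈ conditioning set.
  P2: open — collider(s) Zm are conditioned on (or have a conditioned descendant) and no non-collider on the path is in the set.
  P3: open — collider(s) Zm are conditioned on (or have a conditioned descendant) and no non-collider on the path is in the set.
{Gl, Zm} does not satisfy the backdoor criterion.

No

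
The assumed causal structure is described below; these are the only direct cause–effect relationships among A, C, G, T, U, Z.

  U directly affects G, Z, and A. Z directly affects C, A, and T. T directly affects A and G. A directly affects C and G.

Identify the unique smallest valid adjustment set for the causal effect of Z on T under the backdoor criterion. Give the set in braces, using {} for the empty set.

{}

Variables eligible for adjustment (non-descendants of Z, excluding Z and T): {U}.
Backdoor paths from Z to T:
  P1: Z <- U -> A <- T
  P2: Z <- U -> A -> G <- T
  P3: Z <- U -> G <- T
  P4: Z <- U -> G <- A <- T
Each backdoor path contains an unconditioned collider, so every path is already blocked with the empty conditioning set:
  P1: blocked at collider A (neither it nor any descendant is in the conditioning set).
  P2: blocked at collider G (neither it nor any descendant is in the conditioning set).
  P3: blocked at collider G (neither it nor any descendant is in the conditioning set).
  P4: blocked at collider G (neither it nor any descendant is in the conditioning set).
The empty set is therefore the unique smallest valid set.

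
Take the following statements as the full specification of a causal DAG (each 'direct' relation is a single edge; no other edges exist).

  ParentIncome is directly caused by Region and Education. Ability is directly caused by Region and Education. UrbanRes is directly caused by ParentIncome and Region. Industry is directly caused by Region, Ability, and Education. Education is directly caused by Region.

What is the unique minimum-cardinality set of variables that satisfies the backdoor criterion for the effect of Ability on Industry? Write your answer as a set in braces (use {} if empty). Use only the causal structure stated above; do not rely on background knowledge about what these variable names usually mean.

{Education, Region}

Variables eligible for adjustment (non-descendants of Ability, excluding Ability and Industry): {Education, ParentIncome, Region, UrbanRes}.
Backdoor paths from Ability to Industry:
  P1: Ability <- Region -> Education -> Industry
  P2: Ability <- Region -> ParentIncome <- Education -> Industry
  P3: Ability <- Region -> UrbanRes <- ParentIncome <- Education -> Industry
  P4: Ability <- Region -> Industry
  P5: Ability <- Education <- Region -> Industry
  P6: Ability <- Education -> ParentIncome <- Region -> Industry
  P7: Ability <- Education -> ParentIncome -> UrbanRes <- Region -> Industry
  P8: Ability <- Education -> Industry
The empty set is not sufficient: P1 (Ability <- Region -> Education -> Industry) has no collider blocking it and no conditioned non-collider, so it is open.
Try {Education, Region}:
  P1: blocked at fork node Region ∈ conditioning set.
  P2: blocked at fork node Region ∈ conditioning set.
  P3: blocked at fork node Region ∈ conditioning set.
  P4: blocked at fork node Region ∈ conditioning set.
  P5: blocked at chain node Education ∈ conditioning set.
  P6: blocked at fork node Education ∈ conditioning set.
  P7: blocked at fork node Education ∈ conditioning set.
  P8: blocked at fork node Education ∈ conditioning set.
{Education, Region} contains no descendant of Ability and blocks every backdoor path.
Every element of {Education, Region} is needed (dropping Education leaves P8 open; dropping Region leaves P4 open), so no proper subset is valid.
Among all size-2 subsets of the eligible variables, only {Education, Region} blocks every backdoor path, so it is the unique smallest valid adjustment set.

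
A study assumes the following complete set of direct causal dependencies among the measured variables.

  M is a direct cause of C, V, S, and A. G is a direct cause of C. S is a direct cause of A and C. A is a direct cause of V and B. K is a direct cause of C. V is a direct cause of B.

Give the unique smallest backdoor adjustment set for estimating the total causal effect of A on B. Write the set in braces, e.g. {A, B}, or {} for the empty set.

Variables eligible for adjustment (non-descendants of A, excluding A and B): {C, G, K, M, S}.
Backdoor paths from A to B:
  P1: A <- M -> V -> B
  P2: A <- S <- M -> V -> B
  P3: A <- S -> C <- M -> V -> B
The empty set is not sufficient: P1 (A <- M -> V -> B) has no collider blocking it and no conditioned non-collider, so it is open.
Try {M}:
  P1: blocked at fork node M ∈ conditioning set.
  P2: blocked at fork node M ∈ conditioning set.
  P3: blocked at collider C (neither it nor any descendant is in the conditioning set).
{M} contains no descendant of A and blocks every backdoor path.
No other singleton works — e.g. {K} leaves P1 open — so {M} is the unique smallest valid adjustment set.

{M}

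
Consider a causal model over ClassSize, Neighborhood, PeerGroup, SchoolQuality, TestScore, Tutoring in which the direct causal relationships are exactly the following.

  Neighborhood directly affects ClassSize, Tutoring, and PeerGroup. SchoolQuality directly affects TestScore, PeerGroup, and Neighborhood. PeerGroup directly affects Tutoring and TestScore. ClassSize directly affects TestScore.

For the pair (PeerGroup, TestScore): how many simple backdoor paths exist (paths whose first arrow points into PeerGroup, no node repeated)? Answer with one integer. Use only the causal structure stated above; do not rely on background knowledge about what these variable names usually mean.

4

A backdoor path from PeerGroup to TestScore is any simple undirected path whose first edge points into PeerGroup (i.e. leaves PeerGroup via a parent).
Parents of PeerGroup: {Neighborhood, SchoolQuality}.
Enumerating:
  P1: PeerGroup <- SchoolQuality -> Neighborhood -> ClassSize -> TestScore
  P2: PeerGroup <- SchoolQuality -> TestScore
  P3: PeerGroup <- Neighborhood <- SchoolQuality -> TestScore
  P4: PeerGroup <- Neighborhood -> ClassSize -> TestScore
That exhausts the simple backdoor paths. Count: 4.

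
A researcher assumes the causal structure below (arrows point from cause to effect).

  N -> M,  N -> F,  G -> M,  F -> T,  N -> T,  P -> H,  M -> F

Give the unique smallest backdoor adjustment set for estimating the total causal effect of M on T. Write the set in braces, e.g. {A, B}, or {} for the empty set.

Variables eligible for adjustment (non-descendants of M, excluding M and T): {G, H, N, P}.
Backdoor paths from M to T:
  P1: M <- N -> F -> T
  P2: M <- N -> T
The empty set is not sufficient: P1 (M <- N -> F -> T) has no collider blocking it and no conditioned non-collider, so it is open.
Try {N}:
  P1: blocked at fork node N ∈ conditioning set.
  P2: blocked at fork node N ∈ conditioning set.
{N} contains no descendant of M and blocks every backdoor path.
No other singleton works — e.g. {G} leaves P1 open — so {N} is the unique smallest valid adjustment set.

{N}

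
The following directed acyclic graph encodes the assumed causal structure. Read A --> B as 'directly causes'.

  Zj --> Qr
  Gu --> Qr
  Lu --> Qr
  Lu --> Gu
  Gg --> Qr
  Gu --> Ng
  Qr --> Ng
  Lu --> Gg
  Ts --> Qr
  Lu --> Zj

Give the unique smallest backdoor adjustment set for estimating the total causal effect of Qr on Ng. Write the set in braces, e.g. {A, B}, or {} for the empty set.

{Gu}

Variables eligible for adjustment (non-descendants of Qr, excluding Qr and Ng): {Gg, Gu, Lu, Ts, Zj}.
Backdoor paths from Qr to Ng:
  P1: Qr <- Lu -> Gu -> Ng
  P2: Qr <- Gg <- Lu -> Gu -> Ng
  P3: Qr <- Gu -> Ng
  P4: Qr <- Zj <- Lu -> Gu -> Ng
The empty set is not sufficient: P1 (Qr <- Lu -> Gu -> Ng) has no collider blocking it and no conditioned non-collider, so it is open.
Try {Gu}:
  P1: blocked at chain node Gu ∈ conditioning set.
  P2: blocked at chain node Gu ∈ conditioning set.
  P3: blocked at fork node Gu ∈ conditioning set.
  P4: blocked at chain node Gu ∈ conditioning set.
{Gu} contains no descendant of Qr and blocks every backdoor path.
No other singleton works — e.g. {Lu} leaves P3 open — so {Gu} is the unique smallest valid adjustment set.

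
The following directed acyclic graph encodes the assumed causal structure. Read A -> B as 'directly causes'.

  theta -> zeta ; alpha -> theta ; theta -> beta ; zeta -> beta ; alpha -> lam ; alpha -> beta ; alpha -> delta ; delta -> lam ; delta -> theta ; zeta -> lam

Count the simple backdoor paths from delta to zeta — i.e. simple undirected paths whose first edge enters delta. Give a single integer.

A backdoor path from delta to zeta is any simple undirected path whose first edge points into delta (i.e. leaves delta via a parent).
Parents of delta: {alpha}.
Enumerating:
  P1: delta <- alpha -> theta -> zeta
  P2: delta <- alpha -> theta -> beta <- zeta
  P3: delta <- alpha -> beta <- theta -> zeta
  P4: delta <- alpha -> beta <- zeta
  P5: delta <- alpha -> lam <- zeta
That exhausts the simple backdoor paths. Count: 5.

5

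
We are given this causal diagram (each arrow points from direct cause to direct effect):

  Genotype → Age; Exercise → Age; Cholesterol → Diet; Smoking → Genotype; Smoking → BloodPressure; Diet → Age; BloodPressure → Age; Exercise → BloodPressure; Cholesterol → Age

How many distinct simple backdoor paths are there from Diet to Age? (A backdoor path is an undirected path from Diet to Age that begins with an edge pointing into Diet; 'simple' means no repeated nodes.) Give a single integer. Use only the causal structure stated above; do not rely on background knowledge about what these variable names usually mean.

1

A backdoor path from Diet to Age is any simple undirected path whose first edge points into Diet (i.e. leaves Diet via a parent).
Parents of Diet: {Cholesterol}.
Enumerating:
  P1: Diet <- Cholesterol -> Age
That exhausts the simple backdoor paths. Count: 1.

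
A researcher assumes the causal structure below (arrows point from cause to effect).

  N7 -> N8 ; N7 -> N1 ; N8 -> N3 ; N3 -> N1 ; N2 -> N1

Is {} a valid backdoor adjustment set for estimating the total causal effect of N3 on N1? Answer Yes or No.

No

Backdoor paths from N3 to N1 (paths whose first edge points into N3):
  P1: N3 <- N8 <- N7 -> N1
Condition 1 (no descendant of N3 in the set): holds — descendants of N3 are {N1}; none are in {}.
Condition 2 (every backdoor path blocked by {}):
  P1: open — no interior node is in the conditioning set.
{} does not satisfy the backdoor criterion.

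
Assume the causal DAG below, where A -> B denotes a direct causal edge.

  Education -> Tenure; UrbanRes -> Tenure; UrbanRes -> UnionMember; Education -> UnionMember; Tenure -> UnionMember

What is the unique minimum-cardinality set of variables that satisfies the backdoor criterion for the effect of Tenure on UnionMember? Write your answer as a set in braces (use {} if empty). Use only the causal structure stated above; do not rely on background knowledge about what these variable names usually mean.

Variables eligible for adjustment (non-descendants of Tenure, excluding Tenure and UnionMember): {Education, UrbanRes}.
Backdoor paths from Tenure to UnionMember:
  P1: Tenure <- UrbanRes -> UnionMember
  P2: Tenure <- Education -> UnionMember
The empty set is not sufficient: P1 (Tenure <- UrbanRes -> UnionMember) has no collider blocking it and no conditioned non-collider, so it is open.
Try {Education, UrbanRes}:
  P1: blocked at fork node UrbanRes ∈ conditioning set.
  P2: blocked at fork node Education ∈ conditioning set.
{Education, UrbanRes} contains no descendant of Tenure and blocks every backdoor path.
Every element of {Education, UrbanRes} is needed (dropping Education leaves P2 open; dropping UrbanRes leaves P1 open), so no proper subset is valid.
Among all size-2 subsets of the eligible variables, only {Education, UrbanRes} blocks every backdoor path, so it is the unique smallest valid adjustment set.

{Education, UrbanRes}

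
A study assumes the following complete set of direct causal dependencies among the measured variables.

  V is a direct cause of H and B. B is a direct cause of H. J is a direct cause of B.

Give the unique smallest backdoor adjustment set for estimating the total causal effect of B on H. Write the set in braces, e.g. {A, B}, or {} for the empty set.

{V}

Variables eligible for adjustment (non-descendants of B, excluding B and H): {J, V}.
Backdoor paths from B to H:
  P1: B <- V -> H
The empty set is not sufficient: P1 (B <- V -> H) has no collider blocking it and no conditioned non-collider, so it is open.
Try {V}:
  P1: blocked at fork node V ∈ conditioning set.
{V} contains no descendant of B and blocks every backdoor path.
No other singleton works — e.g. {J} leaves P1 open — so {V} is the unique smallest valid adjustment set.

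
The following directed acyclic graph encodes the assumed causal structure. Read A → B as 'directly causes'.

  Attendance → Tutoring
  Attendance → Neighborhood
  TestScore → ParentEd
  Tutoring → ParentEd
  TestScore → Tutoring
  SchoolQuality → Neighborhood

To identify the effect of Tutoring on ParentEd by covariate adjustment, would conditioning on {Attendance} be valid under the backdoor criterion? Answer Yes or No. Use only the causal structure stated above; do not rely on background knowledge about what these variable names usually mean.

No

Backdoor paths from Tutoring to ParentEd (paths whose first edge points into Tutoring):
  P1: Tutoring <- TestScore -> ParentEd
Condition 1 (no descendant of Tutoring in the set): holds — descendants of Tutoring are {ParentEd}; none are in {Attendance}.
Condition 2 (every backdoor path blocked by {Attendance}):
  P1: open — no interior node is in the conditioning set.
{Attendance} does not satisfy the backdoor criterion.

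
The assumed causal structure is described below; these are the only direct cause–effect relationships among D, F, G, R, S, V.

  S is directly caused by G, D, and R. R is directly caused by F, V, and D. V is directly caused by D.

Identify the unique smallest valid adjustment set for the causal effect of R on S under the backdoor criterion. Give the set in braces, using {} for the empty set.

{D}

Variables eligible for adjustment (non-descendants of R, excluding R and S): {D, F, G, V}.
Backdoor paths from R to S:
  P1: R <- D -> S
  P2: R <- V <- D -> S
The empty set is not sufficient: P1 (R <- D -> S) has no collider blocking it and no conditioned non-collider, so it is open.
Try {D}:
  P1: blocked at fork node D ∈ conditioning set.
  P2: blocked at fork node D ∈ conditioning set.
{D} contains no descendant of R and blocks every backdoor path.
No other singleton works — e.g. {V} leaves P1 open — so {D} is the unique smallest valid adjustment set.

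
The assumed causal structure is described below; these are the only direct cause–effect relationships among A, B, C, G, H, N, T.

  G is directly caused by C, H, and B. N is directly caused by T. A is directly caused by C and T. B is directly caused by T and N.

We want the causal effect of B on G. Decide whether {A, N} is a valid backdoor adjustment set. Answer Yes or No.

No

Backdoor paths from B to G (paths whose first edge points into B):
  P1: B <- T -> A <- C -> G
  P2: B <- N <- T -> A <- C -> G
Condition 1 (no descendant of B in the set): holds — descendants of B are {G}; none are in {A, N}.
Condition 2 (every backdoor path blocked by {A, N}):
  P1: open — collider(s) A are conditioned on (or have a conditioned descendant) and no non-collider on the path is in the set.
  P2: blocked at chain node N ∈ conditioning set.
{A, N} does not satisfy the backdoor criterion.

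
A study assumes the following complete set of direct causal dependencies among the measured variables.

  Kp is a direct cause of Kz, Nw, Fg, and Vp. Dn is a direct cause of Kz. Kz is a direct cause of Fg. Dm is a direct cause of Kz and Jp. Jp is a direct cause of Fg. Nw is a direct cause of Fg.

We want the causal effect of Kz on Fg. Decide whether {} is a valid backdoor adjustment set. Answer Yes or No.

Backdoor paths from Kz to Fg (paths whose first edge points into Kz):
  P1: Kz <- Kp -> Nw -> Fg
  P2: Kz <- Kp -> Fg
  P3: Kz <- Dm -> Jp -> Fg
Condition 1 (no descendant of Kz in the set): holds — descendants of Kz are {Fg}; none are in {}.
Condition 2 (every backdoor path blocked by {}):
  P1: open — no interior node is in the conditioning set.
  P2: open — no interior node is in the conditioning set.
  P3: open — no interior node is in the conditioning set.
{} does not satisfy the backdoor criterion.

No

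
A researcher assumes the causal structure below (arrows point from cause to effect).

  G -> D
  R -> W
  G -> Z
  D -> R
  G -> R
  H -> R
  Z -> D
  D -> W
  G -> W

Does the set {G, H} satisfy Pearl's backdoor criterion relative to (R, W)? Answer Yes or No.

No

Backdoor paths from R to W (paths whose first edge points into R):
  P1: R <- G -> Z -> D -> W
  P2: R <- G -> D -> W
  P3: R <- G -> W
  P4: R <- D <- G -> W
  P5: R <- D <- Z <- G -> W
  P6: R <- D -> W
Condition 1 (no descendant of R in the set): holds — descendants of R are {W}; none are in {G, H}.
Condition 2 (every backdoor path blocked by {G, H}):
  P1: blocked at fork node G ∈ conditioning set.
  P2: blocked at fork node G ∈ conditioning set.
  P3: blocked at fork node G ∈ conditioning set.
  P4: blocked at fork node G ∈ conditioning set.
  P5: blocked at fork node G ∈ conditioning set.
  P6: open — no interior node is in the conditioning set.
{G, H} does not satisfy the backdoor criterion.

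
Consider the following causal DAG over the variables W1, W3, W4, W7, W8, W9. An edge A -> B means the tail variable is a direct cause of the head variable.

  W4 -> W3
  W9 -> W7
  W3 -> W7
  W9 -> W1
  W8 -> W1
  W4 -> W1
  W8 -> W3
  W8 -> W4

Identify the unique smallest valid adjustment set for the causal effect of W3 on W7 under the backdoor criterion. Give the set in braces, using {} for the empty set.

Variables eligible for adjustment (non-descendants of W3, excluding W3 and W7): {W1, W4, W8, W9}.
Backdoor paths from W3 to W7:
  P1: W3 <- W8 -> W4 -> W1 <- W9 -> W7
  P2: W3 <- W8 -> W1 <- W9 -> W7
  P3: W3 <- W4 <- W8 -> W1 <- W9 -> W7
  P4: W3 <- W4 -> W1 <- W9 -> W7
Each backdoor path contains an unconditioned collider, so every path is already blocked with the empty conditioning set:
  P1: blocked at collider W1 (neither it nor any descendant is in the conditioning set).
  P2: blocked at collider W1 (neither it nor any descendant is in the conditioning set).
  P3: blocked at collider W1 (neither it nor any descendant is in the conditioning set).
  P4: blocked at collider W1 (neither it nor any descendant is in the conditioning set).
The empty set is therefore the unique smallest valid set.

{}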